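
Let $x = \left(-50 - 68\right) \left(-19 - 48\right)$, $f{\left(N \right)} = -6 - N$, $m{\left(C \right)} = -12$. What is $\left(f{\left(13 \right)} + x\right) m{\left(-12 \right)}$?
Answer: $-94644$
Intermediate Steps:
$x = 7906$ ($x = \left(-118\right) \left(-67\right) = 7906$)
$\left(f{\left(13 \right)} + x\right) m{\left(-12 \right)} = \left(\left(-6 - 13\right) + 7906\right) \left(-12\right) = \left(-19 + 7906\right) \left(-12\right) = 7887 \left(-12\right) = -94644$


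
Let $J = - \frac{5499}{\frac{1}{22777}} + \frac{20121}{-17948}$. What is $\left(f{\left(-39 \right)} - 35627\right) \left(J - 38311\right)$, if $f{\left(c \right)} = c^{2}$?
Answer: $\frac{38346869682925709}{8974} \approx 4.2731 \cdot 10^{12}$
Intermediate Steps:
$J = - \frac{2247999996525}{17948}$ ($J = - 5499 \frac{1}{\frac{1}{22777}} + 20121 \left(- \frac{1}{17948}\right) = \left(-5499\right) 22777 - \frac{20121}{17948} = -125250723 - \frac{20121}{17948} = - \frac{2247999996525}{17948} \approx -1.2525 \cdot 10^{8}$)
$\left(f{\left(-39 \right)} - 35627\right) \left(J - 38311\right) = \left(\left(-39\right)^{2} - 35627\right) \left(- \frac{2247999996525}{17948} - 38311\right) = \left(1521 - 35627\right) \left(- \frac{2248687602353}{17948}\right) = \left(-34106\right) \left(- \frac{2248687602353}{17948}\right) = \frac{38346869682925709}{8974}$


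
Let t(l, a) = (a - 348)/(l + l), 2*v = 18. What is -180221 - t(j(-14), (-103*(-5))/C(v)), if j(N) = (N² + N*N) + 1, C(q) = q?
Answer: -1274880737/7074 ≈ -1.8022e+5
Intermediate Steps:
v = 9 (v = (½)*18 = 9)
j(N) = 1 + 2*N² (j(N) = (N² + N²) + 1 = 2*N² + 1 = 1 + 2*N²)
t(l, a) = (-348 + a)/(2*l) (t(l, a) = (-348 + a)/((2*l)) = (-348 + a)*(1/(2*l)) = (-348 + a)/(2*l))
-180221 - t(j(-14), (-103*(-5))/C(v)) = -180221 - (-348 - 103*(-5)/9)/(2*(1 + 2*(-14)²)) = -180221 - (-348 + 515*(⅑))/(2*(1 + 2*196)) = -180221 - (-348 + 515/9)/(2*(1 + 392)) = -180221 - (-2617)/(2*393*9) = -180221 - 1*(-2617/7074) = -180221 + 2617/7074 = -1274880737/7074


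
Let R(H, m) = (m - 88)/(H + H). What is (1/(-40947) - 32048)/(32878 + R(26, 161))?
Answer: -68238011764/70008273363 ≈ -0.97471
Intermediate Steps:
R(H, m) = (-88 + m)/(2*H) (R(H, m) = (-88 + m)/((2*H)) = (-88 + m)*(1/(2*H)) = (-88 + m)/(2*H))
(1/(-40947) - 32048)/(32878 + R(26, 161)) = (1/(-40947) - 32048)/(32878 + (½)*(-88 + 161)/26) = (-1/40947 - 32048)/(32878 + (½)*(1/26)*73) = -1312269457/(40947*(32878 + 73/52)) = -1312269457/(40947*1709729/52) = -1312269457/40947*52/1709729 = -68238011764/70008273363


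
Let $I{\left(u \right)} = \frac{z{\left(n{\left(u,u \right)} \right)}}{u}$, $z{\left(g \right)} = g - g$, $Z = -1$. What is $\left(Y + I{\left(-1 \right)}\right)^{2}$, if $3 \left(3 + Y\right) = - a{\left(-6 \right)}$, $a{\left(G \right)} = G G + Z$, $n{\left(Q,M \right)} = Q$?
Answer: $\frac{1936}{9} \approx 215.11$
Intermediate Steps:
$z{\left(g \right)} = 0$
$a{\left(G \right)} = -1 + G^{2}$ ($a{\left(G \right)} = G G - 1 = G^{2} - 1 = -1 + G^{2}$)
$Y = - \frac{44}{3}$ ($Y = -3 + \frac{\left(-1\right) \left(-1 + \left(-6\right)^{2}\right)}{3} = -3 + \frac{\left(-1\right) \left(-1 + 36\right)}{3} = -3 + \frac{\left(-1\right) 35}{3} = -3 + \frac{1}{3} \left(-35\right) = -3 - \frac{35}{3} = - \frac{44}{3} \approx -14.667$)
$I{\left(u \right)} = 0$ ($I{\left(u \right)} = \frac{0}{u} = 0$)
$\left(Y + I{\left(-1 \right)}\right)^{2} = \left(- \frac{44}{3} + 0\right)^{2} = \left(- \frac{44}{3}\right)^{2} = \frac{1936}{9}$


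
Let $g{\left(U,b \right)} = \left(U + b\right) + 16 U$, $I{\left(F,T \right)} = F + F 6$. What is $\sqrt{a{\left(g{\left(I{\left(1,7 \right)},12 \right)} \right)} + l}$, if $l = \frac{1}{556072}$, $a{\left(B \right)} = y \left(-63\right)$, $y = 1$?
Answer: $\frac{i \sqrt{4870152950630}}{278036} \approx 7.9373 i$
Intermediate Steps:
$I{\left(F,T \right)} = 7 F$ ($I{\left(F,T \right)} = F + 6 F = 7 F$)
$g{\left(U,b \right)} = b + 17 U$
$a{\left(B \right)} = -63$ ($a{\left(B \right)} = 1 \left(-63\right) = -63$)
$l = \frac{1}{556072} \approx 1.7983 \cdot 10^{-6}$
$\sqrt{a{\left(g{\left(I{\left(1,7 \right)},12 \right)} \right)} + l} = \sqrt{-63 + \frac{1}{556072}} = \sqrt{- \frac{35032535}{556072}} = \frac{i \sqrt{4870152950630}}{278036}$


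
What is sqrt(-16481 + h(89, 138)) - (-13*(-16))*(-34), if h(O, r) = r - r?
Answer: 7072 + I*sqrt(16481) ≈ 7072.0 + 128.38*I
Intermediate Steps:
h(O, r) = 0
sqrt(-16481 + h(89, 138)) - (-13*(-16))*(-34) = sqrt(-16481 + 0) - (-13*(-16))*(-34) = sqrt(-16481) - 208*(-34) = I*sqrt(16481) - 1*(-7072) = I*sqrt(16481) + 7072 = 7072 + I*sqrt(16481)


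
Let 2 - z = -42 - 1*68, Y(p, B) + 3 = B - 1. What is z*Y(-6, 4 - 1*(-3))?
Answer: 336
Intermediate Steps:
Y(p, B) = -4 + B (Y(p, B) = -3 + (B - 1) = -3 + (-1 + B) = -4 + B)
z = 112 (z = 2 - (-42 - 1*68) = 2 - (-42 - 68) = 2 - 1*(-110) = 2 + 110 = 112)
z*Y(-6, 4 - 1*(-3)) = 112*(-4 + (4 - 1*(-3))) = 112*(-4 + (4 + 3)) = 112*(-4 + 7) = 112*3 = 336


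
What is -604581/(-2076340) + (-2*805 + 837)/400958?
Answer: 120403288889/416262566860 ≈ 0.28925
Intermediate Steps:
-604581/(-2076340) + (-2*805 + 837)/400958 = -604581*(-1/2076340) + (-1610 + 837)*(1/400958) = 604581/2076340 - 773*1/400958 = 604581/2076340 - 773/400958 = 120403288889/416262566860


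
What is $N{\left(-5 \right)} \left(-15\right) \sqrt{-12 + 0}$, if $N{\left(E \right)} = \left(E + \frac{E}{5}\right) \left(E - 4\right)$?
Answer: $- 1620 i \sqrt{3} \approx - 2805.9 i$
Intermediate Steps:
$N{\left(E \right)} = \frac{6 E \left(-4 + E\right)}{5}$ ($N{\left(E \right)} = \left(E + E \frac{1}{5}\right) \left(-4 + E\right) = \left(E + \frac{E}{5}\right) \left(-4 + E\right) = \frac{6 E}{5} \left(-4 + E\right) = \frac{6 E \left(-4 + E\right)}{5}$)
$N{\left(-5 \right)} \left(-15\right) \sqrt{-12 + 0} = \frac{6}{5} \left(-5\right) \left(-4 - 5\right) \left(-15\right) \sqrt{-12 + 0} = \frac{6}{5} \left(-5\right) \left(-9\right) \left(-15\right) \sqrt{-12} = 54 \left(-15\right) 2 i \sqrt{3} = - 810 \cdot 2 i \sqrt{3} = - 1620 i \sqrt{3}$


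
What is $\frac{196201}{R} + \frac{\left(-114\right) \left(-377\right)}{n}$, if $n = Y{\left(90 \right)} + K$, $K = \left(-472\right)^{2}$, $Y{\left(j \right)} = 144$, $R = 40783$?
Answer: $\frac{22745734151}{4545836312} \approx 5.0036$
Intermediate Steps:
$K = 222784$
$n = 222928$ ($n = 144 + 222784 = 222928$)
$\frac{196201}{R} + \frac{\left(-114\right) \left(-377\right)}{n} = \frac{196201}{40783} + \frac{\left(-114\right) \left(-377\right)}{222928} = 196201 \cdot \frac{1}{40783} + 42978 \cdot \frac{1}{222928} = \frac{196201}{40783} + \frac{21489}{111464} = \frac{22745734151}{4545836312}$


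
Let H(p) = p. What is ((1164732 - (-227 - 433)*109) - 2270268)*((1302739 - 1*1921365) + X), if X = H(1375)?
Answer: 637988164596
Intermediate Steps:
X = 1375
((1164732 - (-227 - 433)*109) - 2270268)*((1302739 - 1*1921365) + X) = ((1164732 - (-227 - 433)*109) - 2270268)*((1302739 - 1*1921365) + 1375) = ((1164732 - (-660)*109) - 2270268)*((1302739 - 1921365) + 1375) = ((1164732 - 1*(-71940)) - 2270268)*(-618626 + 1375) = ((1164732 + 71940) - 2270268)*(-617251) = (1236672 - 2270268)*(-617251) = -1033596*(-617251) = 637988164596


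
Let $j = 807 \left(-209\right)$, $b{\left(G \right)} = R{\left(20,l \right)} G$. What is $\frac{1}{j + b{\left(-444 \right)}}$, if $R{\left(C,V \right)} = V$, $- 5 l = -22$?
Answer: $- \frac{5}{853083} \approx -5.8611 \cdot 10^{-6}$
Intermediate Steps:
$l = \frac{22}{5}$ ($l = \left(- \frac{1}{5}\right) \left(-22\right) = \frac{22}{5} \approx 4.4$)
$b{\left(G \right)} = \frac{22 G}{5}$
$j = -168663$
$\frac{1}{j + b{\left(-444 \right)}} = \frac{1}{-168663 + \frac{22}{5} \left(-444\right)} = \frac{1}{-168663 - \frac{9768}{5}} = \frac{1}{- \frac{853083}{5}} = - \frac{5}{853083}$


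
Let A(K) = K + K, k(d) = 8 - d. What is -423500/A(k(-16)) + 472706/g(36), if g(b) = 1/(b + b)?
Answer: 408312109/12 ≈ 3.4026e+7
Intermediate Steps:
A(K) = 2*K
g(b) = 1/(2*b)
-423500/A(k(-16)) + 472706/g(36) = -423500*1/(2*(8 - 1*(-16))) + 472706/(((1/2)/36)) = -423500*1/(2*(8 + 16)) + 472706/(((1/2)*(1/36))) = -423500/(2*24) + 472706/(1/72) = -423500/48 + 472706*72 = -423500*1/48 + 34034832 = -105875/12 + 34034832 = 408312109/12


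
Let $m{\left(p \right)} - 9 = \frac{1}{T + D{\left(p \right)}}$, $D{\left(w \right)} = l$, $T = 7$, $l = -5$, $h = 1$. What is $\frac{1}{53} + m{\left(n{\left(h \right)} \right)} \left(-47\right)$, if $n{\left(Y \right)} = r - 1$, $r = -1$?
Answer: $- \frac{47327}{106} \approx -446.48$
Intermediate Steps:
$D{\left(w \right)} = -5$
$n{\left(Y \right)} = -2$ ($n{\left(Y \right)} = -1 - 1 = -2$)
$m{\left(p \right)} = \frac{19}{2}$ ($m{\left(p \right)} = 9 + \frac{1}{7 - 5} = 9 + \frac{1}{2} = \frac{19}{2}$)
$\frac{1}{53} + m{\left(n{\left(h \right)} \right)} \left(-47\right) = \frac{1}{53} + \frac{19}{2} \left(-47\right) = \frac{1}{53} - \frac{893}{2} = - \frac{47327}{106}$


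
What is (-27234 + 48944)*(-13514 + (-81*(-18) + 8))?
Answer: -261562080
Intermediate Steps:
(-27234 + 48944)*(-13514 + (-81*(-18) + 8)) = 21710*(-13514 + (1458 + 8)) = 21710*(-13514 + 1466) = 21710*(-12048) = -261562080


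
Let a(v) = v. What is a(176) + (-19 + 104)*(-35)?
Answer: -2799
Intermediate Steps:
a(176) + (-19 + 104)*(-35) = 176 + (-19 + 104)*(-35) = 176 + 85*(-35) = 176 - 2975 = -2799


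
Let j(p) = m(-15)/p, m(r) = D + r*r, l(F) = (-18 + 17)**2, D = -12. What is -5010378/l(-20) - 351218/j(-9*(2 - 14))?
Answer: -368380686/71 ≈ -5.1885e+6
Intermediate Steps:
l(F) = 1 (l(F) = (-1)**2 = 1)
m(r) = -12 + r**2 (m(r) = -12 + r*r = -12 + r**2)
j(p) = 213/p (j(p) = (-12 + (-15)**2)/p = (-12 + 225)/p = 213/p)
-5010378/l(-20) - 351218/j(-9*(2 - 14)) = -5010378/1 - 351218/(213/((-9*(2 - 14)))) = -5010378*1 - 351218/(213/((-9*(-12)))) = -5010378 - 351218/(213/108) = -5010378 - 351218/(213*(1/108)) = -5010378 - 351218/71/36 = -5010378 - 351218*36/71 = -5010378 - 12643848/71 = -368380686/71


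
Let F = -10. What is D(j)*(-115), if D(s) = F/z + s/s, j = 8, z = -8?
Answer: -1035/4 ≈ -258.75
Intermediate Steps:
D(s) = 9/4 (D(s) = -10/(-8) + s/s = -10*(-1/8) + 1 = 5/4 + 1 = 9/4)
D(j)*(-115) = (9/4)*(-115) = -1035/4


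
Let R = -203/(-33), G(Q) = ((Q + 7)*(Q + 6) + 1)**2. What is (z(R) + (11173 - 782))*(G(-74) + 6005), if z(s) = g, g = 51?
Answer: 216903876268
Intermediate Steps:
G(Q) = (1 + (6 + Q)*(7 + Q))**2 (G(Q) = ((7 + Q)*(6 + Q) + 1)**2 = ((6 + Q)*(7 + Q) + 1)**2 = (1 + (6 + Q)*(7 + Q))**2)
R = 203/33 (R = -203*(-1/33) = 203/33 ≈ 6.1515)
z(s) = 51
(z(R) + (11173 - 782))*(G(-74) + 6005) = (51 + (11173 - 782))*((43 + (-74)**2 + 13*(-74))**2 + 6005) = (51 + 10391)*((43 + 5476 - 962)**2 + 6005) = 10442*(4557**2 + 6005) = 10442*(20766249 + 6005) = 10442*20772254 = 216903876268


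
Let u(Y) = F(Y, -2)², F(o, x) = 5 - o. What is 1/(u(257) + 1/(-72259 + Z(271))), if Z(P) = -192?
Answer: 72451/4600928303 ≈ 1.5747e-5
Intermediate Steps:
u(Y) = (5 - Y)²
1/(u(257) + 1/(-72259 + Z(271))) = 1/((-5 + 257)² + 1/(-72259 - 192)) = 1/(252² + 1/(-72451)) = 1/(63504 - 1/72451) = 1/(4600928303/72451) = 72451/4600928303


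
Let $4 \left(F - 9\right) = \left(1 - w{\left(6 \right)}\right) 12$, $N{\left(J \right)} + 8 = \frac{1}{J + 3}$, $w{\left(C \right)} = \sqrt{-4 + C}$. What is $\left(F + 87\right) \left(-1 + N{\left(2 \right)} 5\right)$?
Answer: $-3960 + 120 \sqrt{2} \approx -3790.3$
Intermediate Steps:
$N{\left(J \right)} = -8 + \frac{1}{3 + J}$ ($N{\left(J \right)} = -8 + \frac{1}{J + 3} = -8 + \frac{1}{3 + J}$)
$F = 12 - 3 \sqrt{2}$ ($F = 9 + \frac{\left(1 - \sqrt{-4 + 6}\right) 12}{4} = 9 + \frac{\left(1 - \sqrt{2}\right) 12}{4} = 9 + \frac{12 - 12 \sqrt{2}}{4} = 9 + \left(3 - 3 \sqrt{2}\right) = 12 - 3 \sqrt{2} \approx 7.7574$)
$\left(F + 87\right) \left(-1 + N{\left(2 \right)} 5\right) = \left(\left(12 - 3 \sqrt{2}\right) + 87\right) \left(-1 + \frac{-23 - 16}{3 + 2} \cdot 5\right) = \left(99 - 3 \sqrt{2}\right) \left(-1 + \frac{-23 - 16}{5} \cdot 5\right) = \left(99 - 3 \sqrt{2}\right) \left(-1 + \frac{1}{5} \left(-39\right) 5\right) = \left(99 - 3 \sqrt{2}\right) \left(-1 - 39\right) = \left(99 - 3 \sqrt{2}\right) \left(-40\right) = -3960 + 120 \sqrt{2}$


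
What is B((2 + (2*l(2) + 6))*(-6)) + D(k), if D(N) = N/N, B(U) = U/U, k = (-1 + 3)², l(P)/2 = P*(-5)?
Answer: 2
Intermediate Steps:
l(P) = -10*P (l(P) = 2*(P*(-5)) = 2*(-5*P) = -10*P)
k = 4 (k = 2² = 4)
B(U) = 1
D(N) = 1
B((2 + (2*l(2) + 6))*(-6)) + D(k) = 1 + 1 = 2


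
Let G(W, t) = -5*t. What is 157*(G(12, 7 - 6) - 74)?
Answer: -12403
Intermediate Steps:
157*(G(12, 7 - 6) - 74) = 157*(-5*(7 - 6) - 74) = 157*(-5*1 - 74) = 157*(-5 - 74) = 157*(-79) = -12403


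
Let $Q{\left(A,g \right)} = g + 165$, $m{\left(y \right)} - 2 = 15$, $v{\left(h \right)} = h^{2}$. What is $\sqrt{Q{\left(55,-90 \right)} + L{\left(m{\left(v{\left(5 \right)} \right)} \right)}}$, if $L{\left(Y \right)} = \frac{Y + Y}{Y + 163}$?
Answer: $\frac{\sqrt{67670}}{30} \approx 8.6712$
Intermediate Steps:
$m{\left(y \right)} = 17$ ($m{\left(y \right)} = 2 + 15 = 17$)
$Q{\left(A,g \right)} = 165 + g$
$L{\left(Y \right)} = \frac{2 Y}{163 + Y}$
$\sqrt{Q{\left(55,-90 \right)} + L{\left(m{\left(v{\left(5 \right)} \right)} \right)}} = \sqrt{\left(165 - 90\right) + 2 \cdot 17 \frac{1}{163 + 17}} = \sqrt{75 + 2 \cdot 17 \cdot \frac{1}{180}} = \sqrt{75 + \frac{17}{90}} = \sqrt{\frac{6767}{90}} = \frac{\sqrt{67670}}{30}$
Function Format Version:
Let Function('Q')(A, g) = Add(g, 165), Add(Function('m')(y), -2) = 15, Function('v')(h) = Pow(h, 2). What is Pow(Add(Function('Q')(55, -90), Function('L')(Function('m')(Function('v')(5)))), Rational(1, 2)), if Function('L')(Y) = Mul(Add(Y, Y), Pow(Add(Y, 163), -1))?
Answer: Mul(Rational(1, 30), Pow(67670, Rational(1, 2))) ≈ 8.6712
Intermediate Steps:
Function('m')(y) = 17 (Function('m')(y) = Add(2, 15) = 17)
Function('Q')(A, g) = Add(165, g)
Function('L')(Y) = Mul(2, Y, Pow(Add(163, Y), -1)) (Function('L')(Y) = Mul(Mul(2, Y), Pow(Add(163, Y), -1)) = Mul(2, Y, Pow(Add(163, Y), -1)))
Pow(Add(Function('Q')(55, -90), Function('L')(Function('m')(Function('v')(5)))), Rational(1, 2)) = Pow(Add(Add(165, -90), Mul(2, 17, Pow(Add(163, 17), -1))), Rational(1, 2)) = Pow(Add(75, Mul(2, 17, Pow(180, -1))), Rational(1, 2)) = Pow(Add(75, Mul(2, 17, Rational(1, 180))), Rational(1, 2)) = Pow(Add(75, Rational(17, 90)), Rational(1, 2)) = Pow(Rational(6767, 90), Rational(1, 2)) = Mul(Rational(1, 30), Pow(67670, Rational(1, 2)))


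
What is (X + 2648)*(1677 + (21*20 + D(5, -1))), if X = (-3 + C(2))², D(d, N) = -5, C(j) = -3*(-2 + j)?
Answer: 5558444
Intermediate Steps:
C(j) = 6 - 3*j
X = 9 (X = (-3 + (6 - 3*2))² = (-3 + (6 - 6))² = (-3 + 0)² = (-3)² = 9)
(X + 2648)*(1677 + (21*20 + D(5, -1))) = (9 + 2648)*(1677 + (21*20 - 5)) = 2657*(1677 + (420 - 5)) = 2657*(1677 + 415) = 2657*2092 = 5558444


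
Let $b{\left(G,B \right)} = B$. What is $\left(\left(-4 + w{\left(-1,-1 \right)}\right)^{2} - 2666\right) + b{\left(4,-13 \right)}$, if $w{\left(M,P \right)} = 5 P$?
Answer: $-2598$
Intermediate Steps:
$\left(\left(-4 + w{\left(-1,-1 \right)}\right)^{2} - 2666\right) + b{\left(4,-13 \right)} = \left(\left(-4 + 5 \left(-1\right)\right)^{2} - 2666\right) - 13 = \left(\left(-4 - 5\right)^{2} - 2666\right) - 13 = \left(\left(-9\right)^{2} - 2666\right) - 13 = \left(81 - 2666\right) - 13 = -2585 - 13 = -2598$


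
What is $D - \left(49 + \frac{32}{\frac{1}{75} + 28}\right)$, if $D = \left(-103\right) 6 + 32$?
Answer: $- \frac{1336535}{2101} \approx -636.14$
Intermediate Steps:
$D = -586$ ($D = -618 + 32 = -586$)
$D - \left(49 + \frac{32}{\frac{1}{75} + 28}\right) = -586 - \left(49 + \frac{32}{\frac{1}{75} + 28}\right) = -586 - \left(49 + \frac{32}{\frac{2101}{75}}\right) = -586 - \frac{105349}{2101} = - \frac{1336535}{2101}$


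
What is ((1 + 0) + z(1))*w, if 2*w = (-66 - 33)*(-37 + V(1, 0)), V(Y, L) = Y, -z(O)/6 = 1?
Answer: -8910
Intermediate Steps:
z(O) = -6 (z(O) = -6*1 = -6)
w = 1782 (w = ((-66 - 33)*(-37 + 1))/2 = (-99*(-36))/2 = (1/2)*3564 = 1782)
((1 + 0) + z(1))*w = ((1 + 0) - 6)*1782 = (1 - 6)*1782 = -5*1782 = -8910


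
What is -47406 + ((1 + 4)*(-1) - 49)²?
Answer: -44490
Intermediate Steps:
-47406 + ((1 + 4)*(-1) - 49)² = -47406 + (5*(-1) - 49)² = -47406 + (-5 - 49)² = -47406 + (-54)² = -47406 + 2916 = -44490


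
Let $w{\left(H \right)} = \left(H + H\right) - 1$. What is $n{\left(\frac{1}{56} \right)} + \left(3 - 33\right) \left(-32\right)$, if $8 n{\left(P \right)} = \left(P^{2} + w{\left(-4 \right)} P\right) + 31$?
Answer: $\frac{24181193}{25088} \approx 963.85$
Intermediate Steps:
$w{\left(H \right)} = -1 + 2 H$ ($w{\left(H \right)} = 2 H - 1 = -1 + 2 H$)
$n{\left(P \right)} = \frac{31}{8} - \frac{9 P}{8} + \frac{P^{2}}{8}$ ($n{\left(P \right)} = \frac{\left(P^{2} + \left(-1 + 2 \left(-4\right)\right) P\right) + 31}{8} = \frac{\left(P^{2} + \left(-1 - 8\right) P\right) + 31}{8} = \frac{\left(P^{2} - 9 P\right) + 31}{8} = \frac{31 + P^{2} - 9 P}{8} = \frac{31}{8} - \frac{9 P}{8} + \frac{P^{2}}{8}$)
$n{\left(\frac{1}{56} \right)} + \left(3 - 33\right) \left(-32\right) = \left(\frac{31}{8} - \frac{9}{8 \cdot 56} + \frac{\left(\frac{1}{56}\right)^{2}}{8}\right) + \left(3 - 33\right) \left(-32\right) = \left(\frac{31}{8} - \frac{9}{448} + \frac{1}{8 \cdot 3136}\right) - -960 = \left(\frac{31}{8} - \frac{9}{448} + \frac{1}{8} \cdot \frac{1}{3136}\right) + 960 = \left(\frac{31}{8} - \frac{9}{448} + \frac{1}{25088}\right) + 960 = \frac{96713}{25088} + 960 = \frac{24181193}{25088}$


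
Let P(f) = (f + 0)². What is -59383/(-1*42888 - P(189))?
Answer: 59383/78609 ≈ 0.75542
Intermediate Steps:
P(f) = f²
-59383/(-1*42888 - P(189)) = -59383/(-1*42888 - 1*189²) = -59383/(-42888 - 1*35721) = -59383/(-42888 - 35721) = -59383/(-78609) = -59383*(-1/78609) = 59383/78609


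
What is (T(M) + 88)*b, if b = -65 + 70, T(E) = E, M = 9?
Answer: 485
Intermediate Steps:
b = 5
(T(M) + 88)*b = (9 + 88)*5 = 97*5 = 485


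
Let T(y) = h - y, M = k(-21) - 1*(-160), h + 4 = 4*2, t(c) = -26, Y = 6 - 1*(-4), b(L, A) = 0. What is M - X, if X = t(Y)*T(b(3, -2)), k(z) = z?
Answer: 243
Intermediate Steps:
Y = 10 (Y = 6 + 4 = 10)
h = 4 (h = -4 + 4*2 = -4 + 8 = 4)
M = 139 (M = -21 - 1*(-160) = -21 + 160 = 139)
T(y) = 4 - y
X = -104 (X = -26*(4 - 1*0) = -26*(4 + 0) = -26*4 = -104)
M - X = 139 - 1*(-104) = 139 + 104 = 243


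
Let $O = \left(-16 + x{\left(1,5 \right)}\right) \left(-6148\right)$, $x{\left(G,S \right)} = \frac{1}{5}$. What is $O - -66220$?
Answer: $\frac{816792}{5} \approx 1.6336 \cdot 10^{5}$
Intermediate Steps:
$x{\left(G,S \right)} = \frac{1}{5}$
$O = \frac{485692}{5}$ ($O = \left(-16 + \frac{1}{5}\right) \left(-6148\right) = \left(- \frac{79}{5}\right) \left(-6148\right) = \frac{485692}{5} \approx 97138.0$)
$O - -66220 = \frac{485692}{5} - -66220 = \frac{485692}{5} + 66220 = \frac{816792}{5}$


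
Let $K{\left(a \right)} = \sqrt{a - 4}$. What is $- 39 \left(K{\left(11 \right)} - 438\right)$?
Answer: $17082 - 39 \sqrt{7} \approx 16979.0$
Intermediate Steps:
$K{\left(a \right)} = \sqrt{-4 + a}$
$- 39 \left(K{\left(11 \right)} - 438\right) = - 39 \left(\sqrt{-4 + 11} - 438\right) = - 39 \left(\sqrt{7} - 438\right) = - 39 \left(-438 + \sqrt{7}\right) = 17082 - 39 \sqrt{7}$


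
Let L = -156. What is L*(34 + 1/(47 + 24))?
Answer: -376740/71 ≈ -5306.2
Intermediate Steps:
L*(34 + 1/(47 + 24)) = -156*(34 + 1/(47 + 24)) = -156*(34 + 1/71) = -156*2415/71 = -376740/71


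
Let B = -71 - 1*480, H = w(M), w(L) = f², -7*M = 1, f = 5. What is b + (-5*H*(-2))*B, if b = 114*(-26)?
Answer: -140714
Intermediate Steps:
M = -⅐ (M = -⅐*1 = -⅐ ≈ -0.14286)
w(L) = 25 (w(L) = 5² = 25)
H = 25
b = -2964
B = -551 (B = -71 - 480 = -551)
b + (-5*H*(-2))*B = -2964 + (-5*25*(-2))*(-551) = -2964 - 125*(-2)*(-551) = -2964 + 250*(-551) = -2964 - 137750 = -140714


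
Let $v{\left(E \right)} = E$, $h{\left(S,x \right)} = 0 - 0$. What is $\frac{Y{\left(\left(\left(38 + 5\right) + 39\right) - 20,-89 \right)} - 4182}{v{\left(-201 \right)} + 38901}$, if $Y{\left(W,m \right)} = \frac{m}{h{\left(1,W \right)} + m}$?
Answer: $- \frac{4181}{38700} \approx -0.10804$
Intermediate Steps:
$h{\left(S,x \right)} = 0$ ($h{\left(S,x \right)} = 0 + 0 = 0$)
$Y{\left(W,m \right)} = 1$ ($Y{\left(W,m \right)} = \frac{m}{0 + m} = \frac{m}{m} = 1$)
$\frac{Y{\left(\left(\left(38 + 5\right) + 39\right) - 20,-89 \right)} - 4182}{v{\left(-201 \right)} + 38901} = \frac{1 - 4182}{-201 + 38901} = - \frac{4181}{38700}$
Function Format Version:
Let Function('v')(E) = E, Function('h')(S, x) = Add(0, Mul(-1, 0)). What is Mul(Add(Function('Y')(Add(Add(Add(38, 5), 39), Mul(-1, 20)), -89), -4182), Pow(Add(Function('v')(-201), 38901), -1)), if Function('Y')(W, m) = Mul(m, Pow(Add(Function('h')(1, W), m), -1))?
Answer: Rational(-4181, 38700) ≈ -0.10804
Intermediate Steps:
Function('h')(S, x) = 0 (Function('h')(S, x) = Add(0, 0) = 0)
Function('Y')(W, m) = 1 (Function('Y')(W, m) = Mul(m, Pow(Add(0, m), -1)) = Mul(m, Pow(m, -1)) = 1)
Mul(Add(Function('Y')(Add(Add(Add(38, 5), 39), Mul(-1, 20)), -89), -4182), Pow(Add(Function('v')(-201), 38901), -1)) = Mul(Add(1, -4182), Pow(Add(-201, 38901), -1)) = Mul(-4181, Pow(38700, -1)) = Mul(-4181, Rational(1, 38700)) = Rational(-4181, 38700)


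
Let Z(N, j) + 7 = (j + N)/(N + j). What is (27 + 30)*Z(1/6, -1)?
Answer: -342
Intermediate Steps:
Z(N, j) = -6 (Z(N, j) = -7 + (j + N)/(N + j) = -7 + (N + j)/(N + j) = -7 + 1 = -6)
(27 + 30)*Z(1/6, -1) = (27 + 30)*(-6) = 57*(-6) = -342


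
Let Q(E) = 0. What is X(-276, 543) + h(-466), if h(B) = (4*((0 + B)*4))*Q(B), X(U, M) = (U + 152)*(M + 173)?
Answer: -88784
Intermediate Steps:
X(U, M) = (152 + U)*(173 + M)
h(B) = 0 (h(B) = (4*((0 + B)*4))*0 = (4*(B*4))*0 = (4*(4*B))*0 = (16*B)*0 = 0)
X(-276, 543) + h(-466) = (26296 + 152*543 + 173*(-276) + 543*(-276)) + 0 = (26296 + 82536 - 47748 - 149868) + 0 = -88784 + 0 = -88784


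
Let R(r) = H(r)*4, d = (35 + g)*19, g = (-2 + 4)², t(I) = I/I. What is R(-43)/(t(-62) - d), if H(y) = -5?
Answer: 1/37 ≈ 0.027027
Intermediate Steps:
t(I) = 1
g = 4 (g = 2² = 4)
d = 741 (d = (35 + 4)*19 = 39*19 = 741)
R(r) = -20 (R(r) = -5*4 = -20)
R(-43)/(t(-62) - d) = -20/(1 - 1*741) = -20/(1 - 741) = -20/(-740) = -20*(-1/740) = 1/37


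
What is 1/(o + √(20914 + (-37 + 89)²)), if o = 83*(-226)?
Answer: -9379/175919473 - 7*√482/351838946 ≈ -5.3751e-5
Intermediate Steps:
o = -18758
1/(o + √(20914 + (-37 + 89)²)) = 1/(-18758 + √(20914 + (-37 + 89)²)) = 1/(-18758 + √(20914 + 52²)) = 1/(-18758 + √(20914 + 2704)) = 1/(-18758 + √23618) = 1/(-18758 + 7*√482)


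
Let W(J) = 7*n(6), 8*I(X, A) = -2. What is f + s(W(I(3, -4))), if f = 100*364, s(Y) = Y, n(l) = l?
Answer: 36442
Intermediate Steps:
I(X, A) = -1/4 (I(X, A) = (1/8)*(-2) = -1/4)
W(J) = 42 (W(J) = 7*6 = 42)
f = 36400
f + s(W(I(3, -4))) = 36400 + 42 = 36442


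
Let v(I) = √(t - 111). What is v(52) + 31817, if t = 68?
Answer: 31817 + I*√43 ≈ 31817.0 + 6.5574*I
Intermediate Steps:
v(I) = I*√43 (v(I) = √(68 - 111) = √(-43) = I*√43)
v(52) + 31817 = I*√43 + 31817 = 31817 + I*√43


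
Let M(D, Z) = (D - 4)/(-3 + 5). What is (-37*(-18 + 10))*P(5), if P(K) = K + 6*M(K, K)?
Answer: 2368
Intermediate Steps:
M(D, Z) = -2 + D/2 (M(D, Z) = (-4 + D)/2 = (-4 + D)*(½) = -2 + D/2)
P(K) = -12 + 4*K (P(K) = K + 6*(-2 + K/2) = K + (-12 + 3*K) = -12 + 4*K)
(-37*(-18 + 10))*P(5) = (-37*(-18 + 10))*(-12 + 4*5) = (-37*(-8))*(-12 + 20) = 296*8 = 2368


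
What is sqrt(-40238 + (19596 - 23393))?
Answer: I*sqrt(44035) ≈ 209.85*I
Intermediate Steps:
sqrt(-40238 + (19596 - 23393)) = sqrt(-40238 - 3797) = sqrt(-44035) = I*sqrt(44035)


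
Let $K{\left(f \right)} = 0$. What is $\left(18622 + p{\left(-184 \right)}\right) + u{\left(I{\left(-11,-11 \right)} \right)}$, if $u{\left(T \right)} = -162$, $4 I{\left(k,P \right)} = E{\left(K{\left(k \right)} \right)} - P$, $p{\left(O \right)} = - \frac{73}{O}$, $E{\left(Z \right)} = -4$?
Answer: $\frac{3396713}{184} \approx 18460.0$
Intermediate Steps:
$I{\left(k,P \right)} = -1 - \frac{P}{4}$ ($I{\left(k,P \right)} = \frac{-4 - P}{4} = -1 - \frac{P}{4}$)
$\left(18622 + p{\left(-184 \right)}\right) + u{\left(I{\left(-11,-11 \right)} \right)} = \left(18622 - \frac{73}{-184}\right) - 162 = \left(18622 - - \frac{73}{184}\right) - 162 = \left(18622 + \frac{73}{184}\right) - 162 = \frac{3426521}{184} - 162 = \frac{3396713}{184}$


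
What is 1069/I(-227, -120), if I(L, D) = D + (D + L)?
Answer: -1069/467 ≈ -2.2891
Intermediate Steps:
I(L, D) = L + 2*D
1069/I(-227, -120) = 1069/(-227 + 2*(-120)) = 1069/(-227 - 240) = 1069/(-467) = 1069*(-1/467) = -1069/467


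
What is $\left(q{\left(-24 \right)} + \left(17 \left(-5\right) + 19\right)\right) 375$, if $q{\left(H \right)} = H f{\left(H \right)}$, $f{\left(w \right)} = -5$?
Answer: $20250$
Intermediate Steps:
$q{\left(H \right)} = - 5 H$ ($q{\left(H \right)} = H \left(-5\right) = - 5 H$)
$\left(q{\left(-24 \right)} + \left(17 \left(-5\right) + 19\right)\right) 375 = \left(\left(-5\right) \left(-24\right) + \left(17 \left(-5\right) + 19\right)\right) 375 = \left(120 + \left(-85 + 19\right)\right) 375 = \left(120 - 66\right) 375 = 54 \cdot 375 = 20250$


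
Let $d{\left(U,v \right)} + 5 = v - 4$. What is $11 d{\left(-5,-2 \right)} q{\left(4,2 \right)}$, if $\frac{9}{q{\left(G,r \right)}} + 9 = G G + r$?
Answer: $-121$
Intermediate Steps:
$d{\left(U,v \right)} = -9 + v$ ($d{\left(U,v \right)} = -5 + \left(v - 4\right) = -5 + \left(-4 + v\right) = -9 + v$)
$q{\left(G,r \right)} = \frac{9}{-9 + r + G^{2}}$ ($q{\left(G,r \right)} = \frac{9}{-9 + \left(G G + r\right)} = \frac{9}{-9 + \left(G^{2} + r\right)} = \frac{9}{-9 + \left(r + G^{2}\right)} = \frac{9}{-9 + r + G^{2}}$)
$11 d{\left(-5,-2 \right)} q{\left(4,2 \right)} = 11 \left(-9 - 2\right) \frac{9}{-9 + 2 + 4^{2}} = 11 \left(-11\right) \frac{9}{-9 + 2 + 16} = - 121 \cdot \frac{9}{9} = - 121 \cdot 9 \cdot \frac{1}{9} = \left(-121\right) 1 = -121$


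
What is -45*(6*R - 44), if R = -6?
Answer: 3600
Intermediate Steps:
-45*(6*R - 44) = -45*(6*(-6) - 44) = -45*(-36 - 44) = -45*(-80) = 3600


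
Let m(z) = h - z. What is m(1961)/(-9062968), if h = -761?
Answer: 1361/4531484 ≈ 0.00030034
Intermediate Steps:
m(z) = -761 - z
m(1961)/(-9062968) = (-761 - 1*1961)/(-9062968) = (-761 - 1961)*(-1/9062968) = -2722*(-1/9062968) = 1361/4531484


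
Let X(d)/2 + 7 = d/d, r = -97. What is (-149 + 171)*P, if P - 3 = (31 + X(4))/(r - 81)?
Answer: 5665/89 ≈ 63.652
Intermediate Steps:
X(d) = -12 (X(d) = -14 + 2*(d/d) = -14 + 2*1 = -14 + 2 = -12)
P = 515/178 (P = 3 + (31 - 12)/(-97 - 81) = 3 + 19/(-178) = 3 + 19*(-1/178) = 3 - 19/178 = 515/178 ≈ 2.8933)
(-149 + 171)*P = (-149 + 171)*(515/178) = 22*(515/178) = 5665/89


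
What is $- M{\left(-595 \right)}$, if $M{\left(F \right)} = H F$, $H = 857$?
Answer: $509915$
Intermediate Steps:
$M{\left(F \right)} = 857 F$
$- M{\left(-595 \right)} = - 857 \left(-595\right) = \left(-1\right) \left(-509915\right) = 509915$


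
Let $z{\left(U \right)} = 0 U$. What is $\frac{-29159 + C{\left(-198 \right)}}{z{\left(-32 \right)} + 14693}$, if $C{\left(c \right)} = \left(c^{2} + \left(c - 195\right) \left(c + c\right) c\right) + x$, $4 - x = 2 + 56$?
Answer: $- \frac{30804353}{14693} \approx -2096.5$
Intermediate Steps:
$x = -54$ ($x = 4 - \left(2 + 56\right) = 4 - 58 = -54$)
$z{\left(U \right)} = 0$
$C{\left(c \right)} = -54 + c^{2} + 2 c^{2} \left(-195 + c\right)$ ($C{\left(c \right)} = \left(c^{2} + \left(c - 195\right) \left(c + c\right) c\right) - 54 = \left(c^{2} + \left(-195 + c\right) 2 c c\right) - 54 = \left(c^{2} + 2 c \left(-195 + c\right) c\right) - 54 = \left(c^{2} + 2 c^{2} \left(-195 + c\right)\right) - 54 = -54 + c^{2} + 2 c^{2} \left(-195 + c\right)$)
$\frac{-29159 + C{\left(-198 \right)}}{z{\left(-32 \right)} + 14693} = \frac{-29159 - \left(54 + 15250356 + 15524784\right)}{0 + 14693} = \frac{-29159 - 30775194}{14693} = \left(-29159 - 30775194\right) \frac{1}{14693} = \left(-30804353\right) \frac{1}{14693} = - \frac{30804353}{14693}$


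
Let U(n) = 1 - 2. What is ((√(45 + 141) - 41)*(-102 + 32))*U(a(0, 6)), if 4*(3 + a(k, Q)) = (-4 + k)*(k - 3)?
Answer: -2870 + 70*√186 ≈ -1915.3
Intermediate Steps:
a(k, Q) = -3 + (-4 + k)*(-3 + k)/4 (a(k, Q) = -3 + ((-4 + k)*(k - 3))/4 = -3 + ((-4 + k)*(-3 + k))/4 = -3 + (-4 + k)*(-3 + k)/4)
U(n) = -1
((√(45 + 141) - 41)*(-102 + 32))*U(a(0, 6)) = ((√(45 + 141) - 41)*(-102 + 32))*(-1) = ((√186 - 41)*(-70))*(-1) = ((-41 + √186)*(-70))*(-1) = (2870 - 70*√186)*(-1) = -2870 + 70*√186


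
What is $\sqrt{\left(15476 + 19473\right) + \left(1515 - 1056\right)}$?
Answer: $4 \sqrt{2213} \approx 188.17$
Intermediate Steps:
$\sqrt{\left(15476 + 19473\right) + \left(1515 - 1056\right)} = \sqrt{34949 + \left(1515 - 1056\right)} = \sqrt{34949 + 459} = \sqrt{35408} = 4 \sqrt{2213}$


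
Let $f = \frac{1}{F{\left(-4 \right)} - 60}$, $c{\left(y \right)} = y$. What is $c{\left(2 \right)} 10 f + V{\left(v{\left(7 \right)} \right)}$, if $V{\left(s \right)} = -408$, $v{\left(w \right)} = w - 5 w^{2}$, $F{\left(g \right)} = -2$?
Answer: $- \frac{12658}{31} \approx -408.32$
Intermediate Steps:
$v{\left(w \right)} = w - 5 w^{2}$
$f = - \frac{1}{62}$ ($f = \frac{1}{-2 - 60} = \frac{1}{-62} = - \frac{1}{62} \approx -0.016129$)
$c{\left(2 \right)} 10 f + V{\left(v{\left(7 \right)} \right)} = 2 \cdot 10 \left(- \frac{1}{62}\right) - 408 = 20 \left(- \frac{1}{62}\right) - 408 = - \frac{10}{31} - 408 = - \frac{12658}{31}$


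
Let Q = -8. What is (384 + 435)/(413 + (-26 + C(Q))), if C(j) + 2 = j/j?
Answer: 819/386 ≈ 2.1218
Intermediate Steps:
C(j) = -1 (C(j) = -2 + j/j = -2 + 1 = -1)
(384 + 435)/(413 + (-26 + C(Q))) = (384 + 435)/(413 + (-26 - 1)) = 819/(413 - 27) = 819/386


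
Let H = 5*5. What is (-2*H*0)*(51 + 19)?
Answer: 0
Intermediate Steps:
H = 25
(-2*H*0)*(51 + 19) = (-2*25*0)*(51 + 19) = -50*0*70 = 0*70 = 0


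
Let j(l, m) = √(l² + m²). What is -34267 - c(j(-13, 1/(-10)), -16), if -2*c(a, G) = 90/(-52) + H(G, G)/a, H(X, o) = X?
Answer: -1781929/52 - 80*√16901/16901 ≈ -34269.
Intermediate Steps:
c(a, G) = 45/52 - G/(2*a) (c(a, G) = -(90/(-52) + G/a)/2 = -(90*(-1/52) + G/a)/2 = -(-45/26 + G/a)/2 = 45/52 - G/(2*a))
-34267 - c(j(-13, 1/(-10)), -16) = -34267 - (45/52 - ½*(-16)/√((-13)² + (1/(-10))²)) = -34267 - (45/52 - ½*(-16)/√(169 + (-⅒)²)) = -34267 - (45/52 - ½*(-16)/√(169 + 1/100)) = -34267 - (45/52 - ½*(-16)/√(16901/100)) = -34267 - (45/52 - ½*(-16)/√16901/10) = -34267 - (45/52 - ½*(-16)*10*√16901/16901) = -34267 - (45/52 + 80*√16901/16901) = -34267 + (-45/52 - 80*√16901/16901) = -1781929/52 - 80*√16901/16901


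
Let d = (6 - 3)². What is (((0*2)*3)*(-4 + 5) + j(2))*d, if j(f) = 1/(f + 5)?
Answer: 9/7 ≈ 1.2857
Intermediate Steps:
j(f) = 1/(5 + f)
d = 9 (d = 3² = 9)
(((0*2)*3)*(-4 + 5) + j(2))*d = (((0*2)*3)*(-4 + 5) + 1/(5 + 2))*9 = ((0*3)*1 + 1/7)*9 = (0*1 + ⅐)*9 = (0 + ⅐)*9 = (⅐)*9 = 9/7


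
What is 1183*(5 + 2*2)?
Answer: 10647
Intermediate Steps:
1183*(5 + 2*2) = 1183*(5 + 4) = 1183*9 = 10647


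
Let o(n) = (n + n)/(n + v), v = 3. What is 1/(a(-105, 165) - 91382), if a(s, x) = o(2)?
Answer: -5/456906 ≈ -1.0943e-5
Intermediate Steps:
o(n) = 2*n/(3 + n) (o(n) = (n + n)/(n + 3) = (2*n)/(3 + n) = 2*n/(3 + n))
a(s, x) = ⅘ (a(s, x) = 2*2/(3 + 2) = 2*2/5 = 2*2*(⅕) = ⅘)
1/(a(-105, 165) - 91382) = 1/(⅘ - 91382) = 1/(-456906/5) = -5/456906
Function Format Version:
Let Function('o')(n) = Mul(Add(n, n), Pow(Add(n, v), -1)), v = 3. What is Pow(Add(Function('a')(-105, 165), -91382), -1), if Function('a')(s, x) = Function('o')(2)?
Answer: Rational(-5, 456906) ≈ -1.0943e-5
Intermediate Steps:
Function('o')(n) = Mul(2, n, Pow(Add(3, n), -1)) (Function('o')(n) = Mul(Add(n, n), Pow(Add(n, 3), -1)) = Mul(Mul(2, n), Pow(Add(3, n), -1)) = Mul(2, n, Pow(Add(3, n), -1)))
Function('a')(s, x) = Rational(4, 5) (Function('a')(s, x) = Mul(2, 2, Pow(Add(3, 2), -1)) = Mul(2, 2, Pow(5, -1)) = Mul(2, 2, Rational(1, 5)) = Rational(4, 5))
Pow(Add(Function('a')(-105, 165), -91382), -1) = Pow(Add(Rational(4, 5), -91382), -1) = Pow(Rational(-456906, 5), -1) = Rational(-5, 456906)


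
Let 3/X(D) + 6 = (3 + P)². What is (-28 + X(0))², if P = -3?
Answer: 3249/4 ≈ 812.25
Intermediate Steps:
X(D) = -½ (X(D) = 3/(-6 + (3 - 3)²) = 3/(-6 + 0²) = 3/(-6 + 0) = 3/(-6) = 3*(-⅙) = -½)
(-28 + X(0))² = (-28 - ½)² = (-57/2)² = 3249/4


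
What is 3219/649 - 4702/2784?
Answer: 2955049/903408 ≈ 3.2710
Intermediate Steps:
3219/649 - 4702/2784 = 3219*(1/649) - 4702*1/2784 = 3219/649 - 2351/1392 = 2955049/903408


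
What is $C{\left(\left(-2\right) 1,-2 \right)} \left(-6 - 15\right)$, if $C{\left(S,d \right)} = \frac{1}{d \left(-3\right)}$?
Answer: $- \frac{7}{2} \approx -3.5$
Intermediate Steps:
$C{\left(S,d \right)} = - \frac{1}{3 d}$ ($C{\left(S,d \right)} = \frac{1}{\left(-3\right) d} = - \frac{1}{3 d}$)
$C{\left(\left(-2\right) 1,-2 \right)} \left(-6 - 15\right) = - \frac{1}{3 \left(-2\right)} \left(-6 - 15\right) = \left(- \frac{1}{3}\right) \left(- \frac{1}{2}\right) \left(-21\right) = \frac{1}{6} \left(-21\right) = - \frac{7}{2}$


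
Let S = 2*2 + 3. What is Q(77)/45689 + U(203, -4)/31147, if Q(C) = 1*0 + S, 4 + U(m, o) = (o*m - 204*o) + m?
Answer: 1356128/203296469 ≈ 0.0066707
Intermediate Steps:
S = 7 (S = 4 + 3 = 7)
U(m, o) = -4 + m - 204*o + m*o (U(m, o) = -4 + ((o*m - 204*o) + m) = -4 + ((m*o - 204*o) + m) = -4 + ((-204*o + m*o) + m) = -4 + (m - 204*o + m*o) = -4 + m - 204*o + m*o)
Q(C) = 7 (Q(C) = 1*0 + 7 = 0 + 7 = 7)
Q(77)/45689 + U(203, -4)/31147 = 7/45689 + (-4 + 203 - 204*(-4) + 203*(-4))/31147 = 7*(1/45689) + (-4 + 203 + 816 - 812)*(1/31147) = 1/6527 + 203*(1/31147) = 1/6527 + 203/31147 = 1356128/203296469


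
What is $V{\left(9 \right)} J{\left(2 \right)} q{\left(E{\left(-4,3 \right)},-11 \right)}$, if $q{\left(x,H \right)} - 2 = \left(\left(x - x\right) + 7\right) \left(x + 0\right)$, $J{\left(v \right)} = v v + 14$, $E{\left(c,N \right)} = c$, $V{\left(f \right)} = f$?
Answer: $-4212$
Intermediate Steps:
$J{\left(v \right)} = 14 + v^{2}$ ($J{\left(v \right)} = v^{2} + 14 = 14 + v^{2}$)
$q{\left(x,H \right)} = 2 + 7 x$ ($q{\left(x,H \right)} = 2 + \left(\left(x - x\right) + 7\right) \left(x + 0\right) = 2 + \left(0 + 7\right) x = 2 + 7 x$)
$V{\left(9 \right)} J{\left(2 \right)} q{\left(E{\left(-4,3 \right)},-11 \right)} = 9 \left(14 + 2^{2}\right) \left(2 + 7 \left(-4\right)\right) = 9 \left(14 + 4\right) \left(2 - 28\right) = 9 \cdot 18 \left(-26\right) = 162 \left(-26\right) = -4212$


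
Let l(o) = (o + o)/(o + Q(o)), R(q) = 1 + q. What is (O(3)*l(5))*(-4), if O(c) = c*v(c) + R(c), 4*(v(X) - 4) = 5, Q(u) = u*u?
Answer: -79/3 ≈ -26.333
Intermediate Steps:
Q(u) = u²
v(X) = 21/4 (v(X) = 4 + (¼)*5 = 4 + 5/4 = 21/4)
O(c) = 1 + 25*c/4 (O(c) = c*(21/4) + (1 + c) = 21*c/4 + (1 + c) = 1 + 25*c/4)
l(o) = 2*o/(o + o²) (l(o) = (o + o)/(o + o²) = (2*o)/(o + o²) = 2*o/(o + o²))
(O(3)*l(5))*(-4) = ((1 + (25/4)*3)*(2/(1 + 5)))*(-4) = ((1 + 75/4)*(2/6))*(-4) = (79*(2*(⅙))/4)*(-4) = ((79/4)*(⅓))*(-4) = (79/12)*(-4) = -79/3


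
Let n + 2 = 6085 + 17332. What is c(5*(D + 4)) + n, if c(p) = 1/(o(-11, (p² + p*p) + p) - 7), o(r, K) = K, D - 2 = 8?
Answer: 230942146/9863 ≈ 23415.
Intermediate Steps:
D = 10 (D = 2 + 8 = 10)
c(p) = 1/(-7 + p + 2*p²) (c(p) = 1/(((p² + p*p) + p) - 7) = 1/(((p² + p²) + p) - 7) = 1/((2*p² + p) - 7) = 1/((p + 2*p²) - 7) = 1/(-7 + p + 2*p²))
n = 23415 (n = -2 + (6085 + 17332) = -2 + 23417 = 23415)
c(5*(D + 4)) + n = 1/(-7 + (5*(10 + 4))*(1 + 2*(5*(10 + 4)))) + 23415 = 1/(-7 + (5*14)*(1 + 2*(5*14))) + 23415 = 1/(-7 + 70*(1 + 2*70)) + 23415 = 1/(-7 + 70*(1 + 140)) + 23415 = 1/(-7 + 70*141) + 23415 = 1/(-7 + 9870) + 23415 = 1/9863 + 23415 = 230942146/9863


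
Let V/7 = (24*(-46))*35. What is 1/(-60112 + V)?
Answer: -1/330592 ≈ -3.0249e-6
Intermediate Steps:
V = -270480 (V = 7*((24*(-46))*35) = 7*(-1104*35) = 7*(-38640) = -270480)
1/(-60112 + V) = 1/(-60112 - 270480) = 1/(-330592) = -1/330592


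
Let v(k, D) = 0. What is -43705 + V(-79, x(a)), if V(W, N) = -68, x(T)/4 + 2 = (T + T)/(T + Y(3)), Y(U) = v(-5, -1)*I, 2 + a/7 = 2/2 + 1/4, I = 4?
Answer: -43773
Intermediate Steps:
a = -21/4 (a = -14 + 7*(2/2 + 1/4) = -14 + 7*(2*(½) + 1*(¼)) = -14 + 7*(1 + ¼) = -14 + 7*(5/4) = -14 + 35/4 = -21/4 ≈ -5.2500)
Y(U) = 0 (Y(U) = 0*4 = 0)
x(T) = 0 (x(T) = -8 + 4*((T + T)/(T + 0)) = -8 + 4*((2*T)/T) = -8 + 4*2 = -8 + 8 = 0)
-43705 + V(-79, x(a)) = -43705 - 68 = -43773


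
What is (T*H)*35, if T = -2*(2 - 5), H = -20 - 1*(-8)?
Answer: -2520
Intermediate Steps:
H = -12 (H = -20 + 8 = -12)
T = 6 (T = -2*(-3) = 6)
(T*H)*35 = (6*(-12))*35 = -72*35 = -2520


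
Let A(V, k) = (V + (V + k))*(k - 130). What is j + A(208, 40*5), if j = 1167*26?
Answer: 73462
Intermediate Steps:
A(V, k) = (-130 + k)*(k + 2*V) (A(V, k) = (k + 2*V)*(-130 + k) = (-130 + k)*(k + 2*V))
j = 30342
j + A(208, 40*5) = 30342 + ((40*5)**2 - 260*208 - 5200*5 + 2*208*(40*5)) = 30342 + (200**2 - 54080 - 130*200 + 2*208*200) = 30342 + (40000 - 54080 - 26000 + 83200) = 30342 + 43120 = 73462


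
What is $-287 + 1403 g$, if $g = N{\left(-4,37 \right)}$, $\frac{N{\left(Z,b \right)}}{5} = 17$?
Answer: $118968$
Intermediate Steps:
$N{\left(Z,b \right)} = 85$ ($N{\left(Z,b \right)} = 5 \cdot 17 = 85$)
$g = 85$
$-287 + 1403 g = -287 + 1403 \cdot 85 = -287 + 119255 = 118968$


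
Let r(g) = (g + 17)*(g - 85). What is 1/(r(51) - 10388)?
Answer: -1/12700 ≈ -7.8740e-5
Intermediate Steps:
r(g) = (-85 + g)*(17 + g) (r(g) = (17 + g)*(-85 + g) = (-85 + g)*(17 + g))
1/(r(51) - 10388) = 1/((-1445 + 51² - 68*51) - 10388) = 1/((-1445 + 2601 - 3468) - 10388) = 1/(-2312 - 10388) = 1/(-12700) = -1/12700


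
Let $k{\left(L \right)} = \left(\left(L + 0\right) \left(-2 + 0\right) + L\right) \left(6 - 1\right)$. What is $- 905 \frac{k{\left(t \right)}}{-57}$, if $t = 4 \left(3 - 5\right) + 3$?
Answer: $\frac{22625}{57} \approx 396.93$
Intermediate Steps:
$t = -5$ ($t = 4 \left(-2\right) + 3 = -8 + 3 = -5$)
$k{\left(L \right)} = - 5 L$ ($k{\left(L \right)} = \left(L \left(-2\right) + L\right) 5 = \left(- 2 L + L\right) 5 = - L 5 = - 5 L$)
$- 905 \frac{k{\left(t \right)}}{-57} = - 905 \frac{\left(-5\right) \left(-5\right)}{-57} = - 905 \cdot 25 \left(- \frac{1}{57}\right) = \left(-905\right) \left(- \frac{25}{57}\right) = \frac{22625}{57}$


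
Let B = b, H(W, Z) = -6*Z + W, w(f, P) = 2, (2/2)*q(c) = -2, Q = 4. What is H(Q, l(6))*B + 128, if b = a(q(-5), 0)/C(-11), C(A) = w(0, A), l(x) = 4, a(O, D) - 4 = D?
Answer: 88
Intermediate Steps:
q(c) = -2
a(O, D) = 4 + D
C(A) = 2
H(W, Z) = W - 6*Z
b = 2 (b = (4 + 0)/2 = 4*(½) = 2)
B = 2
H(Q, l(6))*B + 128 = (4 - 6*4)*2 + 128 = (4 - 24)*2 + 128 = -20*2 + 128 = -40 + 128 = 88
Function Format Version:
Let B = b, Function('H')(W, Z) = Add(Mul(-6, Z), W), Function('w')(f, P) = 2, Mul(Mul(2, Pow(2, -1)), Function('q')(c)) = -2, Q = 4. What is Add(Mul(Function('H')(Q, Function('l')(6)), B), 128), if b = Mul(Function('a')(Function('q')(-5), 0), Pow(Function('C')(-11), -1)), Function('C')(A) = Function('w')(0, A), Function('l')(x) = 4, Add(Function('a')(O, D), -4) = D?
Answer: 88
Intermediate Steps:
Function('q')(c) = -2
Function('a')(O, D) = Add(4, D)
Function('C')(A) = 2
Function('H')(W, Z) = Add(W, Mul(-6, Z))
b = 2 (b = Mul(Add(4, 0), Pow(2, -1)) = Mul(4, Rational(1, 2)) = 2)
B = 2
Add(Mul(Function('H')(Q, Function('l')(6)), B), 128) = Add(Mul(Add(4, Mul(-6, 4)), 2), 128) = Add(Mul(Add(4, -24), 2), 128) = Add(Mul(-20, 2), 128) = Add(-40, 128) = 88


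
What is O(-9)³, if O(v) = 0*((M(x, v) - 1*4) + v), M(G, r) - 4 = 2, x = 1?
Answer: 0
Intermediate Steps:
M(G, r) = 6 (M(G, r) = 4 + 2 = 6)
O(v) = 0 (O(v) = 0*((6 - 1*4) + v) = 0*((6 - 4) + v) = 0*(2 + v) = 0)
O(-9)³ = 0³ = 0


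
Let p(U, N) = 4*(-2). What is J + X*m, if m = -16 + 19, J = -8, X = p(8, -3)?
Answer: -32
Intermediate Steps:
p(U, N) = -8
X = -8
m = 3
J + X*m = -8 - 8*3 = -8 - 24 = -32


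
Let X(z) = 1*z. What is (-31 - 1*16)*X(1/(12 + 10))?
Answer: -47/22 ≈ -2.1364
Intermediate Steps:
X(z) = z
(-31 - 1*16)*X(1/(12 + 10)) = (-31 - 1*16)/(12 + 10) = (-31 - 16)/22 = -47*1/22 = -47/22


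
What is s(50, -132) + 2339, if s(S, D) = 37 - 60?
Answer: 2316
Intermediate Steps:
s(S, D) = -23
s(50, -132) + 2339 = -23 + 2339 = 2316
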